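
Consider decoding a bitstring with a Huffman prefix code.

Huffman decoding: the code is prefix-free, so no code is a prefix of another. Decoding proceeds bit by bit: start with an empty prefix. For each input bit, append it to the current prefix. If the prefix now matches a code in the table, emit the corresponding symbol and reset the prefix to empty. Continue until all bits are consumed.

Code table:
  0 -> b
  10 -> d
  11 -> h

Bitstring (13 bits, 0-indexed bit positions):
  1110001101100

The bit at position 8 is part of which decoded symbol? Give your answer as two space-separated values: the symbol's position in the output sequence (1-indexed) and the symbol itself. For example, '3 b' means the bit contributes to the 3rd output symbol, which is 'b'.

Bit 0: prefix='1' (no match yet)
Bit 1: prefix='11' -> emit 'h', reset
Bit 2: prefix='1' (no match yet)
Bit 3: prefix='10' -> emit 'd', reset
Bit 4: prefix='0' -> emit 'b', reset
Bit 5: prefix='0' -> emit 'b', reset
Bit 6: prefix='1' (no match yet)
Bit 7: prefix='11' -> emit 'h', reset
Bit 8: prefix='0' -> emit 'b', reset
Bit 9: prefix='1' (no match yet)
Bit 10: prefix='11' -> emit 'h', reset
Bit 11: prefix='0' -> emit 'b', reset
Bit 12: prefix='0' -> emit 'b', reset

Answer: 6 b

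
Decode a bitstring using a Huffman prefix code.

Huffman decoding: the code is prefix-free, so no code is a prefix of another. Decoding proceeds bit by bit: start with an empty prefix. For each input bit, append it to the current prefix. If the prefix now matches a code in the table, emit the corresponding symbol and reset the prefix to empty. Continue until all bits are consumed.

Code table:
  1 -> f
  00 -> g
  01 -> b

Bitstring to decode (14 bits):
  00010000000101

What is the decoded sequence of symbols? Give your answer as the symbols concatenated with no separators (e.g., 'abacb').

Answer: gbgggbb

Derivation:
Bit 0: prefix='0' (no match yet)
Bit 1: prefix='00' -> emit 'g', reset
Bit 2: prefix='0' (no match yet)
Bit 3: prefix='01' -> emit 'b', reset
Bit 4: prefix='0' (no match yet)
Bit 5: prefix='00' -> emit 'g', reset
Bit 6: prefix='0' (no match yet)
Bit 7: prefix='00' -> emit 'g', reset
Bit 8: prefix='0' (no match yet)
Bit 9: prefix='00' -> emit 'g', reset
Bit 10: prefix='0' (no match yet)
Bit 11: prefix='01' -> emit 'b', reset
Bit 12: prefix='0' (no match yet)
Bit 13: prefix='01' -> emit 'b', reset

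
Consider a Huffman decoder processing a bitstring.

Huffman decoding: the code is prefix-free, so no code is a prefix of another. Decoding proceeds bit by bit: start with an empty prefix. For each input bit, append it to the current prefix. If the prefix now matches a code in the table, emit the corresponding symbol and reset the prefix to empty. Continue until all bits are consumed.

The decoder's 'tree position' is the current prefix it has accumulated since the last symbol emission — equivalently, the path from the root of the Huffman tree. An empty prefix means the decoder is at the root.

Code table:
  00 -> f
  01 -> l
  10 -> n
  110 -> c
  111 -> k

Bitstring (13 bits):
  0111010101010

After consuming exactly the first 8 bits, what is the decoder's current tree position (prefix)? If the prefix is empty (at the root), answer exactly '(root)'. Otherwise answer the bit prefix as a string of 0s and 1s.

Answer: 1

Derivation:
Bit 0: prefix='0' (no match yet)
Bit 1: prefix='01' -> emit 'l', reset
Bit 2: prefix='1' (no match yet)
Bit 3: prefix='11' (no match yet)
Bit 4: prefix='110' -> emit 'c', reset
Bit 5: prefix='1' (no match yet)
Bit 6: prefix='10' -> emit 'n', reset
Bit 7: prefix='1' (no match yet)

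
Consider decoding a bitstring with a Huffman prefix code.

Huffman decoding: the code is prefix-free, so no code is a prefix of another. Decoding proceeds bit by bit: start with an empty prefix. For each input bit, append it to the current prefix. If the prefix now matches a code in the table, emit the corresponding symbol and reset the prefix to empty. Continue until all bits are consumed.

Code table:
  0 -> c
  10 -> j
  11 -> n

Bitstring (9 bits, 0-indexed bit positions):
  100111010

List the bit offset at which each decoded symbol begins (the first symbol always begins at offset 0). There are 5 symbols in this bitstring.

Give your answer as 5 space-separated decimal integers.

Bit 0: prefix='1' (no match yet)
Bit 1: prefix='10' -> emit 'j', reset
Bit 2: prefix='0' -> emit 'c', reset
Bit 3: prefix='1' (no match yet)
Bit 4: prefix='11' -> emit 'n', reset
Bit 5: prefix='1' (no match yet)
Bit 6: prefix='10' -> emit 'j', reset
Bit 7: prefix='1' (no match yet)
Bit 8: prefix='10' -> emit 'j', reset

Answer: 0 2 3 5 7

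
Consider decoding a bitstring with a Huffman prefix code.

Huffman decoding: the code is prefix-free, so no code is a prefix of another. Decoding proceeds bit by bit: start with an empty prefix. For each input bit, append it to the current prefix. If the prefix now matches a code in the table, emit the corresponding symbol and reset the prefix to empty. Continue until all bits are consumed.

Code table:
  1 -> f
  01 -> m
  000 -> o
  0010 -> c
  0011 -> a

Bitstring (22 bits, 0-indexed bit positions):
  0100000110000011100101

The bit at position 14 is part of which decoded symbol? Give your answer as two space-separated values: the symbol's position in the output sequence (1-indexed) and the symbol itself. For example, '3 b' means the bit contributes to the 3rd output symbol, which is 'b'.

Bit 0: prefix='0' (no match yet)
Bit 1: prefix='01' -> emit 'm', reset
Bit 2: prefix='0' (no match yet)
Bit 3: prefix='00' (no match yet)
Bit 4: prefix='000' -> emit 'o', reset
Bit 5: prefix='0' (no match yet)
Bit 6: prefix='00' (no match yet)
Bit 7: prefix='001' (no match yet)
Bit 8: prefix='0011' -> emit 'a', reset
Bit 9: prefix='0' (no match yet)
Bit 10: prefix='00' (no match yet)
Bit 11: prefix='000' -> emit 'o', reset
Bit 12: prefix='0' (no match yet)
Bit 13: prefix='00' (no match yet)
Bit 14: prefix='001' (no match yet)
Bit 15: prefix='0011' -> emit 'a', reset
Bit 16: prefix='1' -> emit 'f', reset
Bit 17: prefix='0' (no match yet)
Bit 18: prefix='00' (no match yet)

Answer: 5 a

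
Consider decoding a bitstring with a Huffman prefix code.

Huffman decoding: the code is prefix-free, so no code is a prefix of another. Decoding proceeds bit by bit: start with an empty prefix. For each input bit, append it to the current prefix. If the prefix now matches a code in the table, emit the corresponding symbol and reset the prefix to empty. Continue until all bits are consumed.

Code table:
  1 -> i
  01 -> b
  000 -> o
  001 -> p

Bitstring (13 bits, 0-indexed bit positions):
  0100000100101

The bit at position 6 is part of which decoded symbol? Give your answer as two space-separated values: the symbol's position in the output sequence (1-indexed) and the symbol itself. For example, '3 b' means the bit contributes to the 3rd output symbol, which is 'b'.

Answer: 3 p

Derivation:
Bit 0: prefix='0' (no match yet)
Bit 1: prefix='01' -> emit 'b', reset
Bit 2: prefix='0' (no match yet)
Bit 3: prefix='00' (no match yet)
Bit 4: prefix='000' -> emit 'o', reset
Bit 5: prefix='0' (no match yet)
Bit 6: prefix='00' (no match yet)
Bit 7: prefix='001' -> emit 'p', reset
Bit 8: prefix='0' (no match yet)
Bit 9: prefix='00' (no match yet)
Bit 10: prefix='001' -> emit 'p', reset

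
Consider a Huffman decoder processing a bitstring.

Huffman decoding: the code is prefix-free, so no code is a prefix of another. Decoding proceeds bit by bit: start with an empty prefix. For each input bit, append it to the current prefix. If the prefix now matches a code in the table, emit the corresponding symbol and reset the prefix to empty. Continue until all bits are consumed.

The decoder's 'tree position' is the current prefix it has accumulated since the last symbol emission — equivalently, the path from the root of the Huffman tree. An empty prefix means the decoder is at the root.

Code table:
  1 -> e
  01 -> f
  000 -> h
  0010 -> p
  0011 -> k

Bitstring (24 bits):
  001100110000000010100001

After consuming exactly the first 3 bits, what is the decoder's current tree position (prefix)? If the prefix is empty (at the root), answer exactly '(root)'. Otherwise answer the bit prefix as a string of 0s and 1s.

Bit 0: prefix='0' (no match yet)
Bit 1: prefix='00' (no match yet)
Bit 2: prefix='001' (no match yet)

Answer: 001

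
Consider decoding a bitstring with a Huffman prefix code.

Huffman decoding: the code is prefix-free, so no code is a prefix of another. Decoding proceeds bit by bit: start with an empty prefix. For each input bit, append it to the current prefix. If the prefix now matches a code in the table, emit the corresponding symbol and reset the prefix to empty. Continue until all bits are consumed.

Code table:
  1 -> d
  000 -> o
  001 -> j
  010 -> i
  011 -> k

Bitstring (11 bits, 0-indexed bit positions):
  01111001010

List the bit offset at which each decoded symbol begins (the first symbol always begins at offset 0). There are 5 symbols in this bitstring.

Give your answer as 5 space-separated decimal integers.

Answer: 0 3 4 5 8

Derivation:
Bit 0: prefix='0' (no match yet)
Bit 1: prefix='01' (no match yet)
Bit 2: prefix='011' -> emit 'k', reset
Bit 3: prefix='1' -> emit 'd', reset
Bit 4: prefix='1' -> emit 'd', reset
Bit 5: prefix='0' (no match yet)
Bit 6: prefix='00' (no match yet)
Bit 7: prefix='001' -> emit 'j', reset
Bit 8: prefix='0' (no match yet)
Bit 9: prefix='01' (no match yet)
Bit 10: prefix='010' -> emit 'i', reset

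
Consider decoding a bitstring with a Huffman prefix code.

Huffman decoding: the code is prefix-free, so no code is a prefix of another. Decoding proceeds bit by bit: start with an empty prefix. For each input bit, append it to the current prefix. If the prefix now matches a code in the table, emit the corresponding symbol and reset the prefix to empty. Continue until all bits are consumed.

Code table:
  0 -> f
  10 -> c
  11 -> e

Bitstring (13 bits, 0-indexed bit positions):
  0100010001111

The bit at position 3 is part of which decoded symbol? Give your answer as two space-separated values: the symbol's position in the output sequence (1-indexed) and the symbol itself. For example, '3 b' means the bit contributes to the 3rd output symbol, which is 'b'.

Bit 0: prefix='0' -> emit 'f', reset
Bit 1: prefix='1' (no match yet)
Bit 2: prefix='10' -> emit 'c', reset
Bit 3: prefix='0' -> emit 'f', reset
Bit 4: prefix='0' -> emit 'f', reset
Bit 5: prefix='1' (no match yet)
Bit 6: prefix='10' -> emit 'c', reset
Bit 7: prefix='0' -> emit 'f', reset

Answer: 3 f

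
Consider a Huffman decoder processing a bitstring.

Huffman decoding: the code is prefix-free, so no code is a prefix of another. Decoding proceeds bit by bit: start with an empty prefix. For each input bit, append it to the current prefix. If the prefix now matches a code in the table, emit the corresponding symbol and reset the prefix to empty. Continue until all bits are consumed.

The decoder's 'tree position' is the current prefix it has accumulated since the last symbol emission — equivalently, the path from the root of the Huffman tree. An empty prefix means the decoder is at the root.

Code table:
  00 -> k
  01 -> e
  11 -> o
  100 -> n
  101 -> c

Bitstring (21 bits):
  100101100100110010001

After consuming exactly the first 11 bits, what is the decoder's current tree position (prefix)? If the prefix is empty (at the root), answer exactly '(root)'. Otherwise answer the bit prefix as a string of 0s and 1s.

Bit 0: prefix='1' (no match yet)
Bit 1: prefix='10' (no match yet)
Bit 2: prefix='100' -> emit 'n', reset
Bit 3: prefix='1' (no match yet)
Bit 4: prefix='10' (no match yet)
Bit 5: prefix='101' -> emit 'c', reset
Bit 6: prefix='1' (no match yet)
Bit 7: prefix='10' (no match yet)
Bit 8: prefix='100' -> emit 'n', reset
Bit 9: prefix='1' (no match yet)
Bit 10: prefix='10' (no match yet)

Answer: 10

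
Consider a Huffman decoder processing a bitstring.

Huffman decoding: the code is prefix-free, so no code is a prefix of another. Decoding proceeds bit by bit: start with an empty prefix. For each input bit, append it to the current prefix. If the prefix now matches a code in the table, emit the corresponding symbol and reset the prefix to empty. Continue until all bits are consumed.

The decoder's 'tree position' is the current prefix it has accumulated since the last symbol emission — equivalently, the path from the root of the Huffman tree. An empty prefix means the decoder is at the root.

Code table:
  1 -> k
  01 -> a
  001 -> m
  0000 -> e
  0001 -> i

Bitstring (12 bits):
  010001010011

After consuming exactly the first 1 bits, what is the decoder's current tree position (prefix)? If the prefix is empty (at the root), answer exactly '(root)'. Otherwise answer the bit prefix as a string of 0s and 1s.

Answer: 0

Derivation:
Bit 0: prefix='0' (no match yet)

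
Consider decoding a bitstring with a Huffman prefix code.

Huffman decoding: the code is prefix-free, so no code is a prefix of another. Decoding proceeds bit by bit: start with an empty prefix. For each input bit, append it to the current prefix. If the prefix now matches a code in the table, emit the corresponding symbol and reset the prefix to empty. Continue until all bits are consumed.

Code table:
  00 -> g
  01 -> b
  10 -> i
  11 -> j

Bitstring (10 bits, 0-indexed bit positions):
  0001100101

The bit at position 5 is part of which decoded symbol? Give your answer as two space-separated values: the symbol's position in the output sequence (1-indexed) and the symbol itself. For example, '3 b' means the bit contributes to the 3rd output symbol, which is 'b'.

Answer: 3 i

Derivation:
Bit 0: prefix='0' (no match yet)
Bit 1: prefix='00' -> emit 'g', reset
Bit 2: prefix='0' (no match yet)
Bit 3: prefix='01' -> emit 'b', reset
Bit 4: prefix='1' (no match yet)
Bit 5: prefix='10' -> emit 'i', reset
Bit 6: prefix='0' (no match yet)
Bit 7: prefix='01' -> emit 'b', reset
Bit 8: prefix='0' (no match yet)
Bit 9: prefix='01' -> emit 'b', reset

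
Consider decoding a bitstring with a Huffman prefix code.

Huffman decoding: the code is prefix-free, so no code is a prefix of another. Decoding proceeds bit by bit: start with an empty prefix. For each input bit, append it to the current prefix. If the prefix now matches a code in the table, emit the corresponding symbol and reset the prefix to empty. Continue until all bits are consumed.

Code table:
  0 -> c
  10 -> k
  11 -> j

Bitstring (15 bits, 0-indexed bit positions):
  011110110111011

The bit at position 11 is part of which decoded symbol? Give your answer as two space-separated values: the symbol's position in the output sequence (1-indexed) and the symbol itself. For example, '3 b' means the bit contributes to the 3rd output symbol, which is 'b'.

Answer: 8 k

Derivation:
Bit 0: prefix='0' -> emit 'c', reset
Bit 1: prefix='1' (no match yet)
Bit 2: prefix='11' -> emit 'j', reset
Bit 3: prefix='1' (no match yet)
Bit 4: prefix='11' -> emit 'j', reset
Bit 5: prefix='0' -> emit 'c', reset
Bit 6: prefix='1' (no match yet)
Bit 7: prefix='11' -> emit 'j', reset
Bit 8: prefix='0' -> emit 'c', reset
Bit 9: prefix='1' (no match yet)
Bit 10: prefix='11' -> emit 'j', reset
Bit 11: prefix='1' (no match yet)
Bit 12: prefix='10' -> emit 'k', reset
Bit 13: prefix='1' (no match yet)
Bit 14: prefix='11' -> emit 'j', reset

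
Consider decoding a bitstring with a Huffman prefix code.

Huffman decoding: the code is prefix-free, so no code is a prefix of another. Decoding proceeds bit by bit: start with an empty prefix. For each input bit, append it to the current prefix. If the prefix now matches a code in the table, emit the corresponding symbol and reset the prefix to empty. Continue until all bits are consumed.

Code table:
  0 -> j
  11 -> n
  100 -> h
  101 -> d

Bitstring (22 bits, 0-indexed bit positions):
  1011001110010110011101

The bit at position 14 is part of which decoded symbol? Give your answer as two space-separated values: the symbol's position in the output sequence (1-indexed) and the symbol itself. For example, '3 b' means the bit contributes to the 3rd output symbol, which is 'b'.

Bit 0: prefix='1' (no match yet)
Bit 1: prefix='10' (no match yet)
Bit 2: prefix='101' -> emit 'd', reset
Bit 3: prefix='1' (no match yet)
Bit 4: prefix='10' (no match yet)
Bit 5: prefix='100' -> emit 'h', reset
Bit 6: prefix='1' (no match yet)
Bit 7: prefix='11' -> emit 'n', reset
Bit 8: prefix='1' (no match yet)
Bit 9: prefix='10' (no match yet)
Bit 10: prefix='100' -> emit 'h', reset
Bit 11: prefix='1' (no match yet)
Bit 12: prefix='10' (no match yet)
Bit 13: prefix='101' -> emit 'd', reset
Bit 14: prefix='1' (no match yet)
Bit 15: prefix='10' (no match yet)
Bit 16: prefix='100' -> emit 'h', reset
Bit 17: prefix='1' (no match yet)
Bit 18: prefix='11' -> emit 'n', reset

Answer: 6 h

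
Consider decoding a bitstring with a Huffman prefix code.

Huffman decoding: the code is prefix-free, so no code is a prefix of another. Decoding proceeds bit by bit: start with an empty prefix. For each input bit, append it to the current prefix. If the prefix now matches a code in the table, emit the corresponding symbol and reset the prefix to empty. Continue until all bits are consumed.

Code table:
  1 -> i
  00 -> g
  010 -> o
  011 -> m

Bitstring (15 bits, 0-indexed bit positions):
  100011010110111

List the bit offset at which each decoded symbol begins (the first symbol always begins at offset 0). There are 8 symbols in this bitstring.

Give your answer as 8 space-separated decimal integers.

Bit 0: prefix='1' -> emit 'i', reset
Bit 1: prefix='0' (no match yet)
Bit 2: prefix='00' -> emit 'g', reset
Bit 3: prefix='0' (no match yet)
Bit 4: prefix='01' (no match yet)
Bit 5: prefix='011' -> emit 'm', reset
Bit 6: prefix='0' (no match yet)
Bit 7: prefix='01' (no match yet)
Bit 8: prefix='010' -> emit 'o', reset
Bit 9: prefix='1' -> emit 'i', reset
Bit 10: prefix='1' -> emit 'i', reset
Bit 11: prefix='0' (no match yet)
Bit 12: prefix='01' (no match yet)
Bit 13: prefix='011' -> emit 'm', reset
Bit 14: prefix='1' -> emit 'i', reset

Answer: 0 1 3 6 9 10 11 14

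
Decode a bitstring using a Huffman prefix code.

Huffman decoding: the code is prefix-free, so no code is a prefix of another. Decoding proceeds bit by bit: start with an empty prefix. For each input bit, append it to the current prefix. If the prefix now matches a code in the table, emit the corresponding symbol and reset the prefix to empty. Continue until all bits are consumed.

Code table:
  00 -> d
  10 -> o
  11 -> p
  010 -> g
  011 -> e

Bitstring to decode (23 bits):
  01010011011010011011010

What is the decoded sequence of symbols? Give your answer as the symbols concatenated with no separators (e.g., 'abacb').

Bit 0: prefix='0' (no match yet)
Bit 1: prefix='01' (no match yet)
Bit 2: prefix='010' -> emit 'g', reset
Bit 3: prefix='1' (no match yet)
Bit 4: prefix='10' -> emit 'o', reset
Bit 5: prefix='0' (no match yet)
Bit 6: prefix='01' (no match yet)
Bit 7: prefix='011' -> emit 'e', reset
Bit 8: prefix='0' (no match yet)
Bit 9: prefix='01' (no match yet)
Bit 10: prefix='011' -> emit 'e', reset
Bit 11: prefix='0' (no match yet)
Bit 12: prefix='01' (no match yet)
Bit 13: prefix='010' -> emit 'g', reset
Bit 14: prefix='0' (no match yet)
Bit 15: prefix='01' (no match yet)
Bit 16: prefix='011' -> emit 'e', reset
Bit 17: prefix='0' (no match yet)
Bit 18: prefix='01' (no match yet)
Bit 19: prefix='011' -> emit 'e', reset
Bit 20: prefix='0' (no match yet)
Bit 21: prefix='01' (no match yet)
Bit 22: prefix='010' -> emit 'g', reset

Answer: goeegeeg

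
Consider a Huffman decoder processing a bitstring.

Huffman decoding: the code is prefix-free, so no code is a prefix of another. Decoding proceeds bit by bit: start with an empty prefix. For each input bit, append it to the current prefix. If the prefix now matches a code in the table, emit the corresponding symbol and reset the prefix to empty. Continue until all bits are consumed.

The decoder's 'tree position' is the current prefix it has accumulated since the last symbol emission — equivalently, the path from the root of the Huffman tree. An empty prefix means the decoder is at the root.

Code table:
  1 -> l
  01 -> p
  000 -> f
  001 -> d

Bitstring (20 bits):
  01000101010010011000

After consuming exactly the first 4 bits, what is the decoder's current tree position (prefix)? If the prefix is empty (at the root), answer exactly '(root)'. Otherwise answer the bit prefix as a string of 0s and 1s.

Bit 0: prefix='0' (no match yet)
Bit 1: prefix='01' -> emit 'p', reset
Bit 2: prefix='0' (no match yet)
Bit 3: prefix='00' (no match yet)

Answer: 00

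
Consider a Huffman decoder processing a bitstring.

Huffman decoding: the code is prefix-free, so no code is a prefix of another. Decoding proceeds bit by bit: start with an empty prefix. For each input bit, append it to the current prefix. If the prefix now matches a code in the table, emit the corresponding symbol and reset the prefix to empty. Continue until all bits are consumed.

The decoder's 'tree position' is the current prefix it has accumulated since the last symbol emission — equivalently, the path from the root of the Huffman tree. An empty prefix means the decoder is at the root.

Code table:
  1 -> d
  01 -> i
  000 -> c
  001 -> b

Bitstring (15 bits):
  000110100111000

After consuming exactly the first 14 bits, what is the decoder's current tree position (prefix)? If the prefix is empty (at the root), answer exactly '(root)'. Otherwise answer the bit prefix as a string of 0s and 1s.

Bit 0: prefix='0' (no match yet)
Bit 1: prefix='00' (no match yet)
Bit 2: prefix='000' -> emit 'c', reset
Bit 3: prefix='1' -> emit 'd', reset
Bit 4: prefix='1' -> emit 'd', reset
Bit 5: prefix='0' (no match yet)
Bit 6: prefix='01' -> emit 'i', reset
Bit 7: prefix='0' (no match yet)
Bit 8: prefix='00' (no match yet)
Bit 9: prefix='001' -> emit 'b', reset
Bit 10: prefix='1' -> emit 'd', reset
Bit 11: prefix='1' -> emit 'd', reset
Bit 12: prefix='0' (no match yet)
Bit 13: prefix='00' (no match yet)

Answer: 00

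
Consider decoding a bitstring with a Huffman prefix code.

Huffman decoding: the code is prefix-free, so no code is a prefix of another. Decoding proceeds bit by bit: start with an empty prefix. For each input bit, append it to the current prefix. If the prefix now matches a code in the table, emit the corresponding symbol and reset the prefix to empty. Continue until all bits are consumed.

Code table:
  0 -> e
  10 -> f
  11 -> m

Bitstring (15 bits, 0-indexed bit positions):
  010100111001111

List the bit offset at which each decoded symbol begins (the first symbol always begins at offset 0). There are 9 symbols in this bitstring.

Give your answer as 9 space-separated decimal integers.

Answer: 0 1 3 5 6 8 10 11 13

Derivation:
Bit 0: prefix='0' -> emit 'e', reset
Bit 1: prefix='1' (no match yet)
Bit 2: prefix='10' -> emit 'f', reset
Bit 3: prefix='1' (no match yet)
Bit 4: prefix='10' -> emit 'f', reset
Bit 5: prefix='0' -> emit 'e', reset
Bit 6: prefix='1' (no match yet)
Bit 7: prefix='11' -> emit 'm', reset
Bit 8: prefix='1' (no match yet)
Bit 9: prefix='10' -> emit 'f', reset
Bit 10: prefix='0' -> emit 'e', reset
Bit 11: prefix='1' (no match yet)
Bit 12: prefix='11' -> emit 'm', reset
Bit 13: prefix='1' (no match yet)
Bit 14: prefix='11' -> emit 'm', reset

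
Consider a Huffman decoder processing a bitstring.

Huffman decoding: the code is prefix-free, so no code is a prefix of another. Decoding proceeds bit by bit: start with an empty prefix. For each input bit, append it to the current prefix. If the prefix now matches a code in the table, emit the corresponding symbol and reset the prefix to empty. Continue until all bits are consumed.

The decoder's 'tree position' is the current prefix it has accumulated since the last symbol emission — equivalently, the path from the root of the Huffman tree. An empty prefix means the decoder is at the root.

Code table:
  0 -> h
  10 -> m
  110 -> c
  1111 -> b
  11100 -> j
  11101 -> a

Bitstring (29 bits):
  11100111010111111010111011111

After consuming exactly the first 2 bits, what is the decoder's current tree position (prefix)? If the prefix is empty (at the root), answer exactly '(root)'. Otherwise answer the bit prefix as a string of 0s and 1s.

Bit 0: prefix='1' (no match yet)
Bit 1: prefix='11' (no match yet)

Answer: 11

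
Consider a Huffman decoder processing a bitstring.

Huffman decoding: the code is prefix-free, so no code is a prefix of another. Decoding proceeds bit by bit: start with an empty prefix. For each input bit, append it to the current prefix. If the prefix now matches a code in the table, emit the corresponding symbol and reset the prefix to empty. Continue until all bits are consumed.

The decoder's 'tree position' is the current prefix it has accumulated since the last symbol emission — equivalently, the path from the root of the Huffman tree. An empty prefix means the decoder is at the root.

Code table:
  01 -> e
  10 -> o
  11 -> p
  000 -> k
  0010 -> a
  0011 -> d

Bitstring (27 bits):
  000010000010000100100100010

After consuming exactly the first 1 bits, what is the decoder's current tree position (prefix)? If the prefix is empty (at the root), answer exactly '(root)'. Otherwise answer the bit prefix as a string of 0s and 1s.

Answer: 0

Derivation:
Bit 0: prefix='0' (no match yet)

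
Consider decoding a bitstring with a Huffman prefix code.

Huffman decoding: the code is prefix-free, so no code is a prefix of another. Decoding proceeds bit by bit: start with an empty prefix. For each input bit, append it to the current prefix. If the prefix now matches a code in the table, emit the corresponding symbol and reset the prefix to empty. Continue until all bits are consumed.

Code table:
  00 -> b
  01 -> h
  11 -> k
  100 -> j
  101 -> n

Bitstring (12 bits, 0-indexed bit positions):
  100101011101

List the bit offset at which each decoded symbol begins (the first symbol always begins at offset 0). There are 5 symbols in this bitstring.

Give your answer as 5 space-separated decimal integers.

Bit 0: prefix='1' (no match yet)
Bit 1: prefix='10' (no match yet)
Bit 2: prefix='100' -> emit 'j', reset
Bit 3: prefix='1' (no match yet)
Bit 4: prefix='10' (no match yet)
Bit 5: prefix='101' -> emit 'n', reset
Bit 6: prefix='0' (no match yet)
Bit 7: prefix='01' -> emit 'h', reset
Bit 8: prefix='1' (no match yet)
Bit 9: prefix='11' -> emit 'k', reset
Bit 10: prefix='0' (no match yet)
Bit 11: prefix='01' -> emit 'h', reset

Answer: 0 3 6 8 10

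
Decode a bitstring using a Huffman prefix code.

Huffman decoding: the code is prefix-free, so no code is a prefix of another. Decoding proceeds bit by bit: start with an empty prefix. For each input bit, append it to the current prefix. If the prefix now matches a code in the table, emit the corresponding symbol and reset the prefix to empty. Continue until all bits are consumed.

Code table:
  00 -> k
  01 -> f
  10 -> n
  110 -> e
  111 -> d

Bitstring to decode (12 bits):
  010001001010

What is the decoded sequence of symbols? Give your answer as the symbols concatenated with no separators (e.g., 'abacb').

Answer: fkfknn

Derivation:
Bit 0: prefix='0' (no match yet)
Bit 1: prefix='01' -> emit 'f', reset
Bit 2: prefix='0' (no match yet)
Bit 3: prefix='00' -> emit 'k', reset
Bit 4: prefix='0' (no match yet)
Bit 5: prefix='01' -> emit 'f', reset
Bit 6: prefix='0' (no match yet)
Bit 7: prefix='00' -> emit 'k', reset
Bit 8: prefix='1' (no match yet)
Bit 9: prefix='10' -> emit 'n', reset
Bit 10: prefix='1' (no match yet)
Bit 11: prefix='10' -> emit 'n', reset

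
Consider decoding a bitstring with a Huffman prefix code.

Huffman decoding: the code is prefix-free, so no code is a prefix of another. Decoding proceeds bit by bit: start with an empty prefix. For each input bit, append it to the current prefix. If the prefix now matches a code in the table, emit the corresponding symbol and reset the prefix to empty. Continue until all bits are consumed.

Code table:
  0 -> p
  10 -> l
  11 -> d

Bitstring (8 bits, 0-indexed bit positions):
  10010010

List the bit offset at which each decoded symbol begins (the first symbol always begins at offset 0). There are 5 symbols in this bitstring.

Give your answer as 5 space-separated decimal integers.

Answer: 0 2 3 5 6

Derivation:
Bit 0: prefix='1' (no match yet)
Bit 1: prefix='10' -> emit 'l', reset
Bit 2: prefix='0' -> emit 'p', reset
Bit 3: prefix='1' (no match yet)
Bit 4: prefix='10' -> emit 'l', reset
Bit 5: prefix='0' -> emit 'p', reset
Bit 6: prefix='1' (no match yet)
Bit 7: prefix='10' -> emit 'l', reset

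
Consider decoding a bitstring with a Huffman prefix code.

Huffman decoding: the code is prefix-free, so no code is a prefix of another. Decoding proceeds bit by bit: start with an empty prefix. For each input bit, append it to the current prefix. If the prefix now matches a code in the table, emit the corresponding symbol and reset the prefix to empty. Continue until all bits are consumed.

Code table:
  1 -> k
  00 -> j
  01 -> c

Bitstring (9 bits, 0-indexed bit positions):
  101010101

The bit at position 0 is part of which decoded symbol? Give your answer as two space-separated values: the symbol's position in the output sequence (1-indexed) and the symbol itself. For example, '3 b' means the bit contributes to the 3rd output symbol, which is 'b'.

Answer: 1 k

Derivation:
Bit 0: prefix='1' -> emit 'k', reset
Bit 1: prefix='0' (no match yet)
Bit 2: prefix='01' -> emit 'c', reset
Bit 3: prefix='0' (no match yet)
Bit 4: prefix='01' -> emit 'c', reset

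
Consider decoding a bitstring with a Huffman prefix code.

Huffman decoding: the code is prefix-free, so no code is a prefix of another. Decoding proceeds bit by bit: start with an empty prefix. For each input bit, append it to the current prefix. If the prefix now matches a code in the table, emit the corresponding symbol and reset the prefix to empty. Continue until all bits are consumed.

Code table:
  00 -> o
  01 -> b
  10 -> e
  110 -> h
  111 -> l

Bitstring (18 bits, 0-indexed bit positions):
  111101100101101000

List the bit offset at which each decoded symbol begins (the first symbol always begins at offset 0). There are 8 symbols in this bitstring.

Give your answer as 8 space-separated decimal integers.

Answer: 0 3 5 8 10 12 14 16

Derivation:
Bit 0: prefix='1' (no match yet)
Bit 1: prefix='11' (no match yet)
Bit 2: prefix='111' -> emit 'l', reset
Bit 3: prefix='1' (no match yet)
Bit 4: prefix='10' -> emit 'e', reset
Bit 5: prefix='1' (no match yet)
Bit 6: prefix='11' (no match yet)
Bit 7: prefix='110' -> emit 'h', reset
Bit 8: prefix='0' (no match yet)
Bit 9: prefix='01' -> emit 'b', reset
Bit 10: prefix='0' (no match yet)
Bit 11: prefix='01' -> emit 'b', reset
Bit 12: prefix='1' (no match yet)
Bit 13: prefix='10' -> emit 'e', reset
Bit 14: prefix='1' (no match yet)
Bit 15: prefix='10' -> emit 'e', reset
Bit 16: prefix='0' (no match yet)
Bit 17: prefix='00' -> emit 'o', reset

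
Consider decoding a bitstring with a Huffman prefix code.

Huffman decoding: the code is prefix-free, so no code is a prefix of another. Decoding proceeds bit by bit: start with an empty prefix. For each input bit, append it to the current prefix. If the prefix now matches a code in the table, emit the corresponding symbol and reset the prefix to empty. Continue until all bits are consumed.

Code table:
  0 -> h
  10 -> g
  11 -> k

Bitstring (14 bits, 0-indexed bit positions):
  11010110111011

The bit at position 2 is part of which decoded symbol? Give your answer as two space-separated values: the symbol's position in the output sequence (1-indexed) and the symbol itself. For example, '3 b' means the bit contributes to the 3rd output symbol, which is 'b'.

Answer: 2 h

Derivation:
Bit 0: prefix='1' (no match yet)
Bit 1: prefix='11' -> emit 'k', reset
Bit 2: prefix='0' -> emit 'h', reset
Bit 3: prefix='1' (no match yet)
Bit 4: prefix='10' -> emit 'g', reset
Bit 5: prefix='1' (no match yet)
Bit 6: prefix='11' -> emit 'k', reset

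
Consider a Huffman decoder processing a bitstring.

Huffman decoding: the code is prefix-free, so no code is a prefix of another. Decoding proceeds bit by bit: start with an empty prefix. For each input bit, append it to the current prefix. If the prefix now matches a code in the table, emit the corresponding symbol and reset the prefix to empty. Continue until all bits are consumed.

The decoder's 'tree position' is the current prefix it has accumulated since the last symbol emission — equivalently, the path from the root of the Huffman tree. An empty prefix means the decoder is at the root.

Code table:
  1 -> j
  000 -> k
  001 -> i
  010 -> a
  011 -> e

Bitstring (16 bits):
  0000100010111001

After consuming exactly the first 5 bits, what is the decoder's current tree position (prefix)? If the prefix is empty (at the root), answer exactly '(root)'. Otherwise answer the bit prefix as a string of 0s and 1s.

Answer: 01

Derivation:
Bit 0: prefix='0' (no match yet)
Bit 1: prefix='00' (no match yet)
Bit 2: prefix='000' -> emit 'k', reset
Bit 3: prefix='0' (no match yet)
Bit 4: prefix='01' (no match yet)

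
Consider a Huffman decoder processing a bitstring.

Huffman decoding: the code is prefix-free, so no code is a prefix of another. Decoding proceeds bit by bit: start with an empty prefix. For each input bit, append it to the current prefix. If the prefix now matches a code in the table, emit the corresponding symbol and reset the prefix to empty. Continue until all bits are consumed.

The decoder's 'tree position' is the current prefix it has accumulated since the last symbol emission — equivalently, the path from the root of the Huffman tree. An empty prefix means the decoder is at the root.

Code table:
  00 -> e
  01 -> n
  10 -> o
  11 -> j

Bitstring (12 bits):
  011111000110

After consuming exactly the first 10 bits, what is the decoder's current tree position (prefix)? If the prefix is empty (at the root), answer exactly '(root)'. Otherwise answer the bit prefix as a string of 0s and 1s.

Answer: (root)

Derivation:
Bit 0: prefix='0' (no match yet)
Bit 1: prefix='01' -> emit 'n', reset
Bit 2: prefix='1' (no match yet)
Bit 3: prefix='11' -> emit 'j', reset
Bit 4: prefix='1' (no match yet)
Bit 5: prefix='11' -> emit 'j', reset
Bit 6: prefix='0' (no match yet)
Bit 7: prefix='00' -> emit 'e', reset
Bit 8: prefix='0' (no match yet)
Bit 9: prefix='01' -> emit 'n', reset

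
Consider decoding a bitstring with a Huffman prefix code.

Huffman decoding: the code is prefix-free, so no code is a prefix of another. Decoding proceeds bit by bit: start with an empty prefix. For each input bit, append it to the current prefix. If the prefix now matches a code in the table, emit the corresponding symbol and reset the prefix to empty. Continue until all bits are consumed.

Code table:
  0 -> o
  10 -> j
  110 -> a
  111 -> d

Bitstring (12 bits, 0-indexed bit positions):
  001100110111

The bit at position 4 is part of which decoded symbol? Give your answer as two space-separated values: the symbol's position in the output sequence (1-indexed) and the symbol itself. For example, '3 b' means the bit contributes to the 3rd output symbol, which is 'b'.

Answer: 3 a

Derivation:
Bit 0: prefix='0' -> emit 'o', reset
Bit 1: prefix='0' -> emit 'o', reset
Bit 2: prefix='1' (no match yet)
Bit 3: prefix='11' (no match yet)
Bit 4: prefix='110' -> emit 'a', reset
Bit 5: prefix='0' -> emit 'o', reset
Bit 6: prefix='1' (no match yet)
Bit 7: prefix='11' (no match yet)
Bit 8: prefix='110' -> emit 'a', reset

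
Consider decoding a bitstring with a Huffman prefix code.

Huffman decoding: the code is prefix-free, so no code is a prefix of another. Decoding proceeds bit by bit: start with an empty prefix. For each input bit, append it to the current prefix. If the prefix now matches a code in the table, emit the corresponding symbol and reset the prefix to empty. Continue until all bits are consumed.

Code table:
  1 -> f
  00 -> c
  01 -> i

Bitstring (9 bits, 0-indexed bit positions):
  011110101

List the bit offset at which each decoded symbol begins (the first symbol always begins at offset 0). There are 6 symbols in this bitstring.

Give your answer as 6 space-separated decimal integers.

Answer: 0 2 3 4 5 7

Derivation:
Bit 0: prefix='0' (no match yet)
Bit 1: prefix='01' -> emit 'i', reset
Bit 2: prefix='1' -> emit 'f', reset
Bit 3: prefix='1' -> emit 'f', reset
Bit 4: prefix='1' -> emit 'f', reset
Bit 5: prefix='0' (no match yet)
Bit 6: prefix='01' -> emit 'i', reset
Bit 7: prefix='0' (no match yet)
Bit 8: prefix='01' -> emit 'i', reset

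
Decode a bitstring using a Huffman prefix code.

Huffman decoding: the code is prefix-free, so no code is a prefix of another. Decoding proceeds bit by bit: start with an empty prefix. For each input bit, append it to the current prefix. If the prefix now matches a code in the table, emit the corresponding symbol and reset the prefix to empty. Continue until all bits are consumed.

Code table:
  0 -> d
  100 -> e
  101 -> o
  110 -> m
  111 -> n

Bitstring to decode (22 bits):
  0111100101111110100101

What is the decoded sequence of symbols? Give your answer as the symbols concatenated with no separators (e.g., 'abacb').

Answer: dneonmeo

Derivation:
Bit 0: prefix='0' -> emit 'd', reset
Bit 1: prefix='1' (no match yet)
Bit 2: prefix='11' (no match yet)
Bit 3: prefix='111' -> emit 'n', reset
Bit 4: prefix='1' (no match yet)
Bit 5: prefix='10' (no match yet)
Bit 6: prefix='100' -> emit 'e', reset
Bit 7: prefix='1' (no match yet)
Bit 8: prefix='10' (no match yet)
Bit 9: prefix='101' -> emit 'o', reset
Bit 10: prefix='1' (no match yet)
Bit 11: prefix='11' (no match yet)
Bit 12: prefix='111' -> emit 'n', reset
Bit 13: prefix='1' (no match yet)
Bit 14: prefix='11' (no match yet)
Bit 15: prefix='110' -> emit 'm', reset
Bit 16: prefix='1' (no match yet)
Bit 17: prefix='10' (no match yet)
Bit 18: prefix='100' -> emit 'e', reset
Bit 19: prefix='1' (no match yet)
Bit 20: prefix='10' (no match yet)
Bit 21: prefix='101' -> emit 'o', reset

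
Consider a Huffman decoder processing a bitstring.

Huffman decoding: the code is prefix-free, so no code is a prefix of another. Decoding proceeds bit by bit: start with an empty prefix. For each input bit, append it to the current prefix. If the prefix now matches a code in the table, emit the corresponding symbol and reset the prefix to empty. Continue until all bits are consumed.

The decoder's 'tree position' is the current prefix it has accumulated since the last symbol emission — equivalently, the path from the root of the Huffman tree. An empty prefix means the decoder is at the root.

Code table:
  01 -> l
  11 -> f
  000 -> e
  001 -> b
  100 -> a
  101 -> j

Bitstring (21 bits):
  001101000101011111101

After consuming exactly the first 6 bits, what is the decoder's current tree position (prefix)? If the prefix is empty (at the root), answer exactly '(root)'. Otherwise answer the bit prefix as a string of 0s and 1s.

Bit 0: prefix='0' (no match yet)
Bit 1: prefix='00' (no match yet)
Bit 2: prefix='001' -> emit 'b', reset
Bit 3: prefix='1' (no match yet)
Bit 4: prefix='10' (no match yet)
Bit 5: prefix='101' -> emit 'j', reset

Answer: (root)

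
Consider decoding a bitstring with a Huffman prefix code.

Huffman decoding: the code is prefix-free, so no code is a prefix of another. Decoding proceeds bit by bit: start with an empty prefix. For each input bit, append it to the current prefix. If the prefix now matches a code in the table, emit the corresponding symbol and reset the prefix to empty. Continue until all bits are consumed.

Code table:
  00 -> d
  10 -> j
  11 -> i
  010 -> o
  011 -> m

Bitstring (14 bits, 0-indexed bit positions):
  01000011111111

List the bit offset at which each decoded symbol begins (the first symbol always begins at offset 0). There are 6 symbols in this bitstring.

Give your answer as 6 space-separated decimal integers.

Bit 0: prefix='0' (no match yet)
Bit 1: prefix='01' (no match yet)
Bit 2: prefix='010' -> emit 'o', reset
Bit 3: prefix='0' (no match yet)
Bit 4: prefix='00' -> emit 'd', reset
Bit 5: prefix='0' (no match yet)
Bit 6: prefix='01' (no match yet)
Bit 7: prefix='011' -> emit 'm', reset
Bit 8: prefix='1' (no match yet)
Bit 9: prefix='11' -> emit 'i', reset
Bit 10: prefix='1' (no match yet)
Bit 11: prefix='11' -> emit 'i', reset
Bit 12: prefix='1' (no match yet)
Bit 13: prefix='11' -> emit 'i', reset

Answer: 0 3 5 8 10 12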